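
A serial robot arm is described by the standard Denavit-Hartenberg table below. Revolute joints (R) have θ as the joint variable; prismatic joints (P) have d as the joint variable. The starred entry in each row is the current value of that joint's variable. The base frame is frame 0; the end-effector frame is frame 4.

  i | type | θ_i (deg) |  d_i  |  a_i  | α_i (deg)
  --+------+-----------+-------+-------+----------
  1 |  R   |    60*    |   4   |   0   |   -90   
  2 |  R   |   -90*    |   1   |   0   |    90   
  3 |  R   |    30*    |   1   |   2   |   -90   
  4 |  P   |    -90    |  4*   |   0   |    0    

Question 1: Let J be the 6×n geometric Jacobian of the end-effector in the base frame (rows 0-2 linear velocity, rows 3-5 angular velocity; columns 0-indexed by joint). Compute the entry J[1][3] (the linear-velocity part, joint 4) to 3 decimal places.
0.433

prismatic axis z_3 = (-0.7500,0.4330,-0.5000)
J_v[:, 3] = z_3; J_ω[:, 3] = (0,0,0)
entry J[1][3] = 0.4330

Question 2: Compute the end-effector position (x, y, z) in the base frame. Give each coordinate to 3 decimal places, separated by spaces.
-5.232 1.866 3.732

after link 1: o_1 = (0.0000, 0.0000, 4.0000)
after link 2: o_2 = (-0.8660, 0.5000, 4.0000)
after link 3: o_3 = (-2.2321, 0.1340, 5.7321)
after link 4: o_4 = (-5.2321, 1.8660, 3.7321)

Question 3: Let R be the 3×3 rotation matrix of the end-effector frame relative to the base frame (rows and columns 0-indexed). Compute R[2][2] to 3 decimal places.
End-effector z-axis (col 2 of R) = (-0.7500,0.4330,-0.5000)
R[2][2] = -0.5000

-0.500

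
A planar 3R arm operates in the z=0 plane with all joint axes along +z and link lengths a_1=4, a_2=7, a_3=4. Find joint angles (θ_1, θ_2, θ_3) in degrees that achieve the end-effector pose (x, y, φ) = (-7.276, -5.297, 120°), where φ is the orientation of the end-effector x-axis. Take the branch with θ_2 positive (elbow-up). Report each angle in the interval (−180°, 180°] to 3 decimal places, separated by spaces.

wrist centre = target − a_3·(cos φ, sin φ) = (-5.2760, -8.7611)
cos θ_2 = (104.5931−4²−7²)/(2·4·7) = 0.7070; θ_2 = 45.0071° (elbow-up)
β = atan2(-8.7611,-5.2760) = -121.0567°; ψ = atan2(4.9504,8.9491) = 28.9499°
θ_1 = β − ψ = -150.0066°
θ_3 = φ − θ_1 − θ_2 = -135.0005° (wrapped to (-180°,180°])

-150.007 45.007 -135.001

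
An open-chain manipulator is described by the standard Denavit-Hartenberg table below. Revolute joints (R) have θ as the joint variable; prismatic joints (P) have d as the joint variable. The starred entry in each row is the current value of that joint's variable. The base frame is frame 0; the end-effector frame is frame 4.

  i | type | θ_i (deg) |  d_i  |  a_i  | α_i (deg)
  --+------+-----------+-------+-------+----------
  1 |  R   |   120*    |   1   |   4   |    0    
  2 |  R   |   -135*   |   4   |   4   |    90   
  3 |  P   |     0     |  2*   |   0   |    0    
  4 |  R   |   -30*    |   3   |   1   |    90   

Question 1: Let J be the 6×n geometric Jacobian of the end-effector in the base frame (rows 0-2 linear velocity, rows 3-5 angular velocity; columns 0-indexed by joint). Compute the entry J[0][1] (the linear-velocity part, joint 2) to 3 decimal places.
axis z_1 = (0.0000,0.0000,1.0000); lever o_n−o_1 = (3.4061,-6.0890,3.5000)
cross product → J_v[:, 1] = (6.0890,3.4061,-0.0000)
J_ω[:, 1] = z_1
entry J[0][1] = 6.0890

6.089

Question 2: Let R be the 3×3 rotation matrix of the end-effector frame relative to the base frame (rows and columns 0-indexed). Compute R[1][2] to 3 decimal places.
End-effector z-axis (col 2 of R) = (-0.4830,0.1294,-0.8660)
R[1][2] = 0.1294

0.129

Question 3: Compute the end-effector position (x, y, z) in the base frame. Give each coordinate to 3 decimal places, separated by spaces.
1.406 -2.625 4.500

after link 1: o_1 = (-2.0000, 3.4641, 1.0000)
after link 2: o_2 = (1.8637, 2.4288, 5.0000)
after link 3: o_3 = (1.3461, 0.4970, 5.0000)
after link 4: o_4 = (1.4061, -2.6249, 4.5000)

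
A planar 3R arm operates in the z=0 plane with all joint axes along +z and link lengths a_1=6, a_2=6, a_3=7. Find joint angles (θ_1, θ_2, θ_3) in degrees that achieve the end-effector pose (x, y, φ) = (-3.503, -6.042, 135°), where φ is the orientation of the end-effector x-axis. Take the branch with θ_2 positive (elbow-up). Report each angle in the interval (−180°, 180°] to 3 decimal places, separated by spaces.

-105.002 45.000 -164.998

wrist centre = target − a_3·(cos φ, sin φ) = (1.4467, -10.9917)
cos θ_2 = (122.9116−6²−6²)/(2·6·6) = 0.7071; θ_2 = 45.0001° (elbow-up)
β = atan2(-10.9917,1.4467) = -82.5018°; ψ = atan2(4.2426,10.2426) = 22.5001°
θ_1 = β − ψ = -105.0018°
θ_3 = φ − θ_1 − θ_2 = -164.9983° (wrapped to (-180°,180°])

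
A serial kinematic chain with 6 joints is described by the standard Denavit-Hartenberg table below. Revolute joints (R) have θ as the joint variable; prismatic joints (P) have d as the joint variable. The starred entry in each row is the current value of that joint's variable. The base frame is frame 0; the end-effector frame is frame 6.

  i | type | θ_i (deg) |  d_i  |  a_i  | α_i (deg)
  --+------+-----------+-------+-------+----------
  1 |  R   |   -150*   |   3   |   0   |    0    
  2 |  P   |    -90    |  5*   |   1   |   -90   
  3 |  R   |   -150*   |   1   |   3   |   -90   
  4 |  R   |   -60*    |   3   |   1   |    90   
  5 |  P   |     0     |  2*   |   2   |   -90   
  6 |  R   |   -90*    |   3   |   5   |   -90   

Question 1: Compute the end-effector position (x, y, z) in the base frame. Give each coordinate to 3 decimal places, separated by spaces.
after link 1: o_1 = (0.0000, 0.0000, 3.0000)
after link 2: o_2 = (-0.5000, 0.8660, 8.0000)
after link 3: o_3 = (-0.0670, -1.8840, 9.5000)
after link 4: o_4 = (-1.3505, -1.3929, 12.3481)
after link 5: o_5 = (-4.0335, -2.2099, 11.9821)
after link 6: o_6 = (-8.8236, 1.0867, 12.4151)

-8.824 1.087 12.415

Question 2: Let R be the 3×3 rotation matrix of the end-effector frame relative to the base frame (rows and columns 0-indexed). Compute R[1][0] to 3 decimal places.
0.400

End-effector x-axis (col 0 of R) = (-0.8080,0.3995,-0.4330)
R[1][0] = 0.3995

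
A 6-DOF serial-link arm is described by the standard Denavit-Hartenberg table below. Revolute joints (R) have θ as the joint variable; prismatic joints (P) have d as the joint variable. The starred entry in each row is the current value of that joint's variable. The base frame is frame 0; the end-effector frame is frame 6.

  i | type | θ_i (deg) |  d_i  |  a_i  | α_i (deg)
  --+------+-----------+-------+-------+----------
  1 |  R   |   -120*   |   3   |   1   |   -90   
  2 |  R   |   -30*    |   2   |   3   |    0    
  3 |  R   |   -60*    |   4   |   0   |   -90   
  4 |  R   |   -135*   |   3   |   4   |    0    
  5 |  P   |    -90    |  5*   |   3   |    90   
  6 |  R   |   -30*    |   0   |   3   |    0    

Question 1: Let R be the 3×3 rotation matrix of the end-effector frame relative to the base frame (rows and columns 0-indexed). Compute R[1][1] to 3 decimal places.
-0.573

End-effector y-axis (col 1 of R) = (-0.7392,-0.5732,-0.3536)
R[1][1] = -0.5732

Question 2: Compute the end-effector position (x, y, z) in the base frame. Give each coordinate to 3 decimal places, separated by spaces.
-0.832 -11.180 -2.287

after link 1: o_1 = (-0.5000, -0.8660, 3.0000)
after link 2: o_2 = (-0.0670, -4.1160, 4.5000)
after link 3: o_3 = (3.3971, -6.1160, 4.5000)
after link 4: o_4 = (4.3466, -10.1283, 1.6716)
after link 5: o_5 = (0.0095, -13.3978, -0.4497)
after link 6: o_6 = (-0.8315, -11.1802, -2.2869)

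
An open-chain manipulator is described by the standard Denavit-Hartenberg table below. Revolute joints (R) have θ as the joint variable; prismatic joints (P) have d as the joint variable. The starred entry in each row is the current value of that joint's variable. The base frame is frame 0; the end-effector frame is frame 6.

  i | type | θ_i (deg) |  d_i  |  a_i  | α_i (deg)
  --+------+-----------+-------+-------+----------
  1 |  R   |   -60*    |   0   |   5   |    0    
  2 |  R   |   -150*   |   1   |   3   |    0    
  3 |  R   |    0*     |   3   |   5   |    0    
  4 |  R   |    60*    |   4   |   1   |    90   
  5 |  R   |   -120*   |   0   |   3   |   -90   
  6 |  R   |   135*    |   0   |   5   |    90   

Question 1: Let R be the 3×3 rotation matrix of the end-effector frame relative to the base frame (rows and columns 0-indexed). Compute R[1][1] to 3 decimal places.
-0.433

End-effector y-axis (col 1 of R) = (-0.7500,-0.4330,-0.5000)
R[1][1] = -0.4330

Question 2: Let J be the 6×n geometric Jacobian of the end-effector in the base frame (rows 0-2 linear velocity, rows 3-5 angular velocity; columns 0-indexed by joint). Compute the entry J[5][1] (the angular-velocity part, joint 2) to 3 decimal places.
1.000

axis z_1 = (0.0000,0.0000,1.0000); lever o_n−o_1 = (-6.2584,0.3043,8.4638)
cross product → J_v[:, 1] = (-0.3043,-6.2584,0.0000)
J_ω[:, 1] = z_1
entry J[5][1] = 1.0000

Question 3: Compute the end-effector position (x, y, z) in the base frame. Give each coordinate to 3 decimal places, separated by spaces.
-3.758 -4.026 8.464

after link 1: o_1 = (2.5000, -4.3301, 0.0000)
after link 2: o_2 = (-0.0981, -2.8301, 1.0000)
after link 3: o_3 = (-4.4282, -0.3301, 4.0000)
after link 4: o_4 = (-5.2942, -0.8301, 8.0000)
after link 5: o_5 = (-3.9952, -0.0801, 5.4019)
after link 6: o_6 = (-3.7584, -4.0259, 8.4638)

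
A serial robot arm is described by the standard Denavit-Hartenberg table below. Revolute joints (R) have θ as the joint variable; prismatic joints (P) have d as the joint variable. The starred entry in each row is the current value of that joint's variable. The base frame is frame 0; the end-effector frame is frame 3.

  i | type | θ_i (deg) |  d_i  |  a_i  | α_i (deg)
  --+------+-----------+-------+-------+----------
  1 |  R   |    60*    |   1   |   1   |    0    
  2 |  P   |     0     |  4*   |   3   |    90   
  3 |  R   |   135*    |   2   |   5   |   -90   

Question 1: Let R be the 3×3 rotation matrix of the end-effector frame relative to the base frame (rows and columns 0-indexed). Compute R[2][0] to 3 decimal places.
End-effector x-axis (col 0 of R) = (-0.3536,-0.6124,0.7071)
R[2][0] = 0.7071

0.707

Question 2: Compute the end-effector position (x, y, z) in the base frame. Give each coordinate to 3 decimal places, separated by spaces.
1.964 -0.598 8.536

after link 1: o_1 = (0.5000, 0.8660, 1.0000)
after link 2: o_2 = (2.0000, 3.4641, 5.0000)
after link 3: o_3 = (1.9643, -0.5978, 8.5355)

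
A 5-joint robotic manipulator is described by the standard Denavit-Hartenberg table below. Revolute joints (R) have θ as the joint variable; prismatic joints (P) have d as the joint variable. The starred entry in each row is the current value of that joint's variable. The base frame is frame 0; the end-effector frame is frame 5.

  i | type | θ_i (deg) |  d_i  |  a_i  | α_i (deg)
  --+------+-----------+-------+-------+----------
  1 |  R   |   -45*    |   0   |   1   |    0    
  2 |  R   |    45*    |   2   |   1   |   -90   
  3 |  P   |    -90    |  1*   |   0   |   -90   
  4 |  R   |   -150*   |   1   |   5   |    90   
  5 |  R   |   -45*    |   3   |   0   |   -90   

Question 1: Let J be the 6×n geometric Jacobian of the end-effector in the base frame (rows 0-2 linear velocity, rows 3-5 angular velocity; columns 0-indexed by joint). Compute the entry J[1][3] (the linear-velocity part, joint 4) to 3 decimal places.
axis z_3 = (1.0000,0.0000,-0.0000); lever o_n−o_3 = (1.0000,-0.0981,-5.8301)
cross product → J_v[:, 3] = (-0.0000,5.8301,-0.0981)
J_ω[:, 3] = z_3
entry J[1][3] = 5.8301

5.830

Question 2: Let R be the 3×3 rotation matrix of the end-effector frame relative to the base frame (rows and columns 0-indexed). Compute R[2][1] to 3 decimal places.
End-effector y-axis (col 1 of R) = (-0.0000,0.8660,0.5000)
R[2][1] = 0.5000

0.500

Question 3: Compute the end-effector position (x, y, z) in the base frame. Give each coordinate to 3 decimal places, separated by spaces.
after link 1: o_1 = (0.7071, -0.7071, 0.0000)
after link 2: o_2 = (1.7071, -0.7071, 2.0000)
after link 3: o_3 = (1.7071, 0.2929, 2.0000)
after link 4: o_4 = (2.7071, 2.7929, -2.3301)
after link 5: o_5 = (2.7071, 0.1948, -3.8301)

2.707 0.195 -3.830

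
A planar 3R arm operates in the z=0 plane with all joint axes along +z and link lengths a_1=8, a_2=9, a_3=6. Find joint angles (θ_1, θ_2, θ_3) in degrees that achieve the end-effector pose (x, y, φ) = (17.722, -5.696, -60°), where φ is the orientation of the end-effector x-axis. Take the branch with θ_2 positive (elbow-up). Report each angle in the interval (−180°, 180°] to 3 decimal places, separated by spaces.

wrist centre = target − a_3·(cos φ, sin φ) = (14.7220, -0.4998)
cos θ_2 = (216.9871−8²−9²)/(2·8·9) = 0.4999; θ_2 = 60.0059° (elbow-up)
β = atan2(-0.4998,14.7220) = -1.9446°; ψ = atan2(7.7947,12.4992) = 31.9483°
θ_1 = β − ψ = -33.8929°
θ_3 = φ − θ_1 − θ_2 = -86.1130° (wrapped to (-180°,180°])

-33.893 60.006 -86.113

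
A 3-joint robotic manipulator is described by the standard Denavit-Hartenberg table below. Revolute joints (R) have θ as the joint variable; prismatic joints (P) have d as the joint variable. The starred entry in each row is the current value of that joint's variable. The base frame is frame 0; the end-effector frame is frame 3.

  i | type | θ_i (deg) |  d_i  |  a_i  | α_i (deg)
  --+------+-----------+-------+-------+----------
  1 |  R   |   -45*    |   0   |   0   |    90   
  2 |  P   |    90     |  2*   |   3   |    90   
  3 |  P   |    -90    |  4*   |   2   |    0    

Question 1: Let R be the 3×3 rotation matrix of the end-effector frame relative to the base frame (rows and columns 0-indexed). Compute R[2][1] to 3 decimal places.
End-effector y-axis (col 1 of R) = (0.0000,-0.0000,1.0000)
R[2][1] = 1.0000

1.000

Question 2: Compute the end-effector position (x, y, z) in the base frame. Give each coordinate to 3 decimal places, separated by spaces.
2.828 -2.828 3.000

after link 1: o_1 = (0.0000, 0.0000, 0.0000)
after link 2: o_2 = (-1.4142, -1.4142, 3.0000)
after link 3: o_3 = (2.8284, -2.8284, 3.0000)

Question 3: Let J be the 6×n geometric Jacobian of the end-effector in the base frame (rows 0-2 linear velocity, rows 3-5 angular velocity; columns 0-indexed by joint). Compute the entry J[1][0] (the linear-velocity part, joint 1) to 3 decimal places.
2.828

axis z_0 = ẑ; lever o_n−o_0 = (2.8284,-2.8284,3.0000)
cross product → J_v[:, 0] = (2.8284,2.8284,-0.0000)
J_ω[:, 0] = z_0
entry J[1][0] = 2.8284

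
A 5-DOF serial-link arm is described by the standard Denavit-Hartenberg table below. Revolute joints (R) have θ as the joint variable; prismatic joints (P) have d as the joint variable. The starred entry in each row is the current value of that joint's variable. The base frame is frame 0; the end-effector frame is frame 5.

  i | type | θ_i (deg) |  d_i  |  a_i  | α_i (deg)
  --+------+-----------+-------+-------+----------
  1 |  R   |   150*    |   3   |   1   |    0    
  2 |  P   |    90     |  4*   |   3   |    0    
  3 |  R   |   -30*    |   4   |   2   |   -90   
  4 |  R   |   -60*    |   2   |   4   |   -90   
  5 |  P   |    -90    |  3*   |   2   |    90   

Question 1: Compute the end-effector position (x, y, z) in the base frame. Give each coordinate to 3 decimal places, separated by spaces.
-6.080 -8.861 12.964

after link 1: o_1 = (-0.8660, 0.5000, 3.0000)
after link 2: o_2 = (-2.3660, -2.0981, 7.0000)
after link 3: o_3 = (-4.0981, -3.0981, 11.0000)
after link 4: o_4 = (-4.8301, -5.8301, 14.4641)
after link 5: o_5 = (-6.0801, -8.8612, 12.9641)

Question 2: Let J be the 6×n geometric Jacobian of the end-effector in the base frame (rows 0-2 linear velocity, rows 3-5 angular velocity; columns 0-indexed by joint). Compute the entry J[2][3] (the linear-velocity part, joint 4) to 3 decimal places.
-4.598

axis z_3 = (0.5000,-0.8660,0.0000); lever o_n−o_3 = (-1.9821,-5.7631,1.9641)
cross product → J_v[:, 3] = (-1.7010,-0.9821,-4.5981)
J_ω[:, 3] = z_3
entry J[2][3] = -4.5981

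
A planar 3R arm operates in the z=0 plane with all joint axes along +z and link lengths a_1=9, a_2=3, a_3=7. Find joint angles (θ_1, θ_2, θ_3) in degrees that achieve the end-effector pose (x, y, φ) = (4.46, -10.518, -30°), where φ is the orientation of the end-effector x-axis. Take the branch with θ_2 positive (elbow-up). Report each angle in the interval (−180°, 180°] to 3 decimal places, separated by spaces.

wrist centre = target − a_3·(cos φ, sin φ) = (-1.6022, -7.0180)
cos θ_2 = (51.8193−9²−3²)/(2·9·3) = -0.7071; θ_2 = 134.9954° (elbow-up)
β = atan2(-7.0180,-1.6022) = -102.8600°; ψ = atan2(2.1215,6.8788) = 17.1402°
θ_1 = β − ψ = -120.0001°
θ_3 = φ − θ_1 − θ_2 = -44.9953° (wrapped to (-180°,180°])

-120.000 134.995 -44.995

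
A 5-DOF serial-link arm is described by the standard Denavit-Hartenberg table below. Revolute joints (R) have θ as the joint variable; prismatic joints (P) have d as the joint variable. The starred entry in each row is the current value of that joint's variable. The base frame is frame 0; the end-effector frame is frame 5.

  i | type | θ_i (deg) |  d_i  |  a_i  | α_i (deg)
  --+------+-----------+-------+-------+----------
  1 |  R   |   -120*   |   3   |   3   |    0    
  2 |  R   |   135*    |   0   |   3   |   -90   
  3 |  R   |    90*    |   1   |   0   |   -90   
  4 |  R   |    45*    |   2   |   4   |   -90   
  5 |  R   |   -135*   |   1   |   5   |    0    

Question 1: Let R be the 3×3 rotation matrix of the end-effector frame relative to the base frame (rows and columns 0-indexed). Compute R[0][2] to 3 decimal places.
0.183

End-effector z-axis (col 2 of R) = (0.1830,-0.6830,0.7071)
R[0][2] = 0.1830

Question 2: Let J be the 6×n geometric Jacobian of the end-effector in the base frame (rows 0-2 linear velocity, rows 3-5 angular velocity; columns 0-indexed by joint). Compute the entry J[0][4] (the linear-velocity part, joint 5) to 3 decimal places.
axis z_4 = (0.1830,-0.6830,0.7071); lever o_n−o_4 = (-3.8791,0.8167,3.2071)
cross product → J_v[:, 4] = (-2.7680,-3.3299,-2.5000)
J_ω[:, 4] = z_4
entry J[0][4] = -2.7680

-2.768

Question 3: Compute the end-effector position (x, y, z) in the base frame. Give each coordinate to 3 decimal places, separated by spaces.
after link 1: o_1 = (-1.5000, -2.5981, 3.0000)
after link 2: o_2 = (1.3978, -1.8216, 3.0000)
after link 3: o_3 = (1.1390, -0.8557, 3.0000)
after link 4: o_4 = (-0.0608, -4.1054, 0.1716)
after link 5: o_5 = (-3.9399, -3.2886, 3.3787)

-3.940 -3.289 3.379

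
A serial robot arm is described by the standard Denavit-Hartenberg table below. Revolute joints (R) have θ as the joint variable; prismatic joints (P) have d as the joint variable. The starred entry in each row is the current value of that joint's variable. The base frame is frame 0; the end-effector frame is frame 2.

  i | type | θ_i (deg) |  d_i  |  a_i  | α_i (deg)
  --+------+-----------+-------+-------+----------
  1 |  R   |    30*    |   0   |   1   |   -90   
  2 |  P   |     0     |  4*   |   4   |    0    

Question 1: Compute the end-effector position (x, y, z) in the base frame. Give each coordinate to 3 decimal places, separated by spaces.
after link 1: o_1 = (0.8660, 0.5000, 0.0000)
after link 2: o_2 = (2.3301, 5.9641, 0.0000)

2.330 5.964 0.000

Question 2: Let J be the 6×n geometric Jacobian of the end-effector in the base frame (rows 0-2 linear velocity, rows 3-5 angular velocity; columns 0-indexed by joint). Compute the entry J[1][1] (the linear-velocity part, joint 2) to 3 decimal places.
0.866

prismatic axis z_1 = (-0.5000,0.8660,0.0000)
J_v[:, 1] = z_1; J_ω[:, 1] = (0,0,0)
entry J[1][1] = 0.8660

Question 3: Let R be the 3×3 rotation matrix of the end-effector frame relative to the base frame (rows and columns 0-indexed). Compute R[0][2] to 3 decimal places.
End-effector z-axis (col 2 of R) = (-0.5000,0.8660,0.0000)
R[0][2] = -0.5000

-0.500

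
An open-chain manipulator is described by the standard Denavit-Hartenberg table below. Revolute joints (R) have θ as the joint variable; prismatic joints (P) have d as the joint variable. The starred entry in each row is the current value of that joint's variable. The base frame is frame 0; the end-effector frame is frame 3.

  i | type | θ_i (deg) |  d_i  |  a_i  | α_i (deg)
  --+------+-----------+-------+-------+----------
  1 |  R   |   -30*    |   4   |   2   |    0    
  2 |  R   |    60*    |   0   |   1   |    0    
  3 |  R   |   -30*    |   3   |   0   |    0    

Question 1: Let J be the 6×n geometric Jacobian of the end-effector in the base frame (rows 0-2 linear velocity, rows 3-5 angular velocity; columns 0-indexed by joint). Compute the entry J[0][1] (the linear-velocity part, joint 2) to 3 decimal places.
axis z_1 = (0.0000,0.0000,1.0000); lever o_n−o_1 = (0.8660,0.5000,3.0000)
cross product → J_v[:, 1] = (-0.5000,0.8660,0.0000)
J_ω[:, 1] = z_1
entry J[0][1] = -0.5000

-0.500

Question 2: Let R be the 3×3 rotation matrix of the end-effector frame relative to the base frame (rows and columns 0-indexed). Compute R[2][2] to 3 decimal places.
1.000

End-effector z-axis (col 2 of R) = (0.0000,0.0000,1.0000)
R[2][2] = 1.0000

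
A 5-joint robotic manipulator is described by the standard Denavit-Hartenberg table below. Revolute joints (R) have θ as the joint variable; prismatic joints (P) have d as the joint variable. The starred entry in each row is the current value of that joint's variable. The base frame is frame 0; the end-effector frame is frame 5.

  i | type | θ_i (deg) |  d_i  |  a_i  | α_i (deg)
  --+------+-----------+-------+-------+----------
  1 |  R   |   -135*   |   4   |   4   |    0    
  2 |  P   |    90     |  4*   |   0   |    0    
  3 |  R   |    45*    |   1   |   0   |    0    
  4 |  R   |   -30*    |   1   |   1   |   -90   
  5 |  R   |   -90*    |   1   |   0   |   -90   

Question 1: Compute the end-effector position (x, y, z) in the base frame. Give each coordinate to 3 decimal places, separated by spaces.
-1.462 -2.462 10.000

after link 1: o_1 = (-2.8284, -2.8284, 4.0000)
after link 2: o_2 = (-2.8284, -2.8284, 8.0000)
after link 3: o_3 = (-2.8284, -2.8284, 9.0000)
after link 4: o_4 = (-1.9624, -3.3284, 10.0000)
after link 5: o_5 = (-1.4624, -2.4624, 10.0000)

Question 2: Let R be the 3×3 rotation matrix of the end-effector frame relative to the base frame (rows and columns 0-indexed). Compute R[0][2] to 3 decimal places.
End-effector z-axis (col 2 of R) = (0.8660,-0.5000,-0.0000)
R[0][2] = 0.8660

0.866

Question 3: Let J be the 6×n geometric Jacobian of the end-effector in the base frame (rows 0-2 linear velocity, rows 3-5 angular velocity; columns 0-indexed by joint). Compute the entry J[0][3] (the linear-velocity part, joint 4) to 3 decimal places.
-0.366

axis z_3 = (0.0000,0.0000,1.0000); lever o_n−o_3 = (1.3660,0.3660,1.0000)
cross product → J_v[:, 3] = (-0.3660,1.3660,0.0000)
J_ω[:, 3] = z_3
entry J[0][3] = -0.3660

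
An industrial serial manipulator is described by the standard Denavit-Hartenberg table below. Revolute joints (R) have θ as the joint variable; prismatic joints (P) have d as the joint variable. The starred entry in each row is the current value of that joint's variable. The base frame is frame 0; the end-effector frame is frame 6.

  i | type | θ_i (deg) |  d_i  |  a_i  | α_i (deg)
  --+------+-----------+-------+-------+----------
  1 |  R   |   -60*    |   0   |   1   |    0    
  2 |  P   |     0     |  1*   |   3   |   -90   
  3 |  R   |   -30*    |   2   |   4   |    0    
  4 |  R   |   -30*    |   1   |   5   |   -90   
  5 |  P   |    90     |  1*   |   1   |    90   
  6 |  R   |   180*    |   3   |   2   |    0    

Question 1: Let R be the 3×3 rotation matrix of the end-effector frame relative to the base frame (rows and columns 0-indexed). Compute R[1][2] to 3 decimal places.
End-effector z-axis (col 2 of R) = (0.2500,-0.4330,0.8660)
R[1][2] = -0.4330

-0.433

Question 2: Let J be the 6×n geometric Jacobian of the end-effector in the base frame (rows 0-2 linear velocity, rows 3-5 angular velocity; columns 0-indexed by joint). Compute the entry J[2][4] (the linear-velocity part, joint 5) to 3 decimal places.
prismatic axis z_4 = (0.4330,-0.7500,-0.5000)
J_v[:, 4] = z_4; J_ω[:, 4] = (0,0,0)
entry J[2][4] = -0.5000

-0.500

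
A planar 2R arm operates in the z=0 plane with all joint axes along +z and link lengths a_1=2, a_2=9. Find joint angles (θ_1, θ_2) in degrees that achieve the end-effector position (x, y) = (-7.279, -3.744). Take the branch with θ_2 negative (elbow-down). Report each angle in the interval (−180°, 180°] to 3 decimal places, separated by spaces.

-45.000 -119.997

cos θ_2 = (67.0014−2²−9²)/(2·2·9) = -0.5000; θ_2 = -119.9975° (elbow-down)
β = atan2(-3.7440,-7.2790) = -152.7807°; ψ = atan2(-7.7944,-2.4997) = -107.7809°
θ_1 = β − ψ = -44.9998°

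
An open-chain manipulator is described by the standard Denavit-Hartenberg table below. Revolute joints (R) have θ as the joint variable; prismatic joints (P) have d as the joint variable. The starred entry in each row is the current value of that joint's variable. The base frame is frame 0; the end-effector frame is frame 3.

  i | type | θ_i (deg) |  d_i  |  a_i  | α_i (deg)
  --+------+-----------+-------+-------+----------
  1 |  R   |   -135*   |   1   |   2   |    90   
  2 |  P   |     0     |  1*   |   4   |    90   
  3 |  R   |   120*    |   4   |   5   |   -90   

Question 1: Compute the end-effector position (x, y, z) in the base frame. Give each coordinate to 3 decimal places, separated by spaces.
after link 1: o_1 = (-1.4142, -1.4142, 1.0000)
after link 2: o_2 = (-4.9497, -3.5355, 1.0000)
after link 3: o_3 = (-6.2438, 1.2941, -3.0000)

-6.244 1.294 -3.000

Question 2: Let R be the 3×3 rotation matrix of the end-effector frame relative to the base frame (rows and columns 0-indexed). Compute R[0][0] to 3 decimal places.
End-effector x-axis (col 0 of R) = (-0.2588,0.9659,0.0000)
R[0][0] = -0.2588

-0.259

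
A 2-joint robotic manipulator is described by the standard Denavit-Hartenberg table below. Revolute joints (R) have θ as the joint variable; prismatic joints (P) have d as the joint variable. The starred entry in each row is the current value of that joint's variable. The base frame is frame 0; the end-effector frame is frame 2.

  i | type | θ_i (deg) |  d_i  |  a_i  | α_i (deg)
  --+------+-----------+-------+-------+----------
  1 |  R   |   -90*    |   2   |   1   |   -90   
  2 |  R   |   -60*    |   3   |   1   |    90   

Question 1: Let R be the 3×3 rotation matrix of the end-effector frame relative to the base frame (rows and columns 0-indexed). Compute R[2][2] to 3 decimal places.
End-effector z-axis (col 2 of R) = (-0.0000,0.8660,0.5000)
R[2][2] = 0.5000

0.500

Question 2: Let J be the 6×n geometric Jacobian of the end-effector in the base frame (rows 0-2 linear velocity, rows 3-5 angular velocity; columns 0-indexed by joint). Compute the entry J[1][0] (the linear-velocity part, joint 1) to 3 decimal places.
3.000

axis z_0 = ẑ; lever o_n−o_0 = (3.0000,-1.5000,2.8660)
cross product → J_v[:, 0] = (1.5000,3.0000,-0.0000)
J_ω[:, 0] = z_0
entry J[1][0] = 3.0000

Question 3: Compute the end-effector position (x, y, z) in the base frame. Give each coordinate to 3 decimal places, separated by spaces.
after link 1: o_1 = (0.0000, -1.0000, 2.0000)
after link 2: o_2 = (3.0000, -1.5000, 2.8660)

3.000 -1.500 2.866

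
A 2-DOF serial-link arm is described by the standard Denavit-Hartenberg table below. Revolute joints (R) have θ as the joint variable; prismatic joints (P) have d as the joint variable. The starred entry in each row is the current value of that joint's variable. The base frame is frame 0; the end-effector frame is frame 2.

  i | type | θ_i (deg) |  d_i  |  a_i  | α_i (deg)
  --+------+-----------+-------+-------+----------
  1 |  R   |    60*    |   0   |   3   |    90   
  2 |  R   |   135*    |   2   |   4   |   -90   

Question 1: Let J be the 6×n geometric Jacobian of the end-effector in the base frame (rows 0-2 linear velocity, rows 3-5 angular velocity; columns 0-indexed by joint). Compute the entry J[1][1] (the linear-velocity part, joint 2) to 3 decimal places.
-2.449

axis z_1 = (0.8660,-0.5000,0.0000); lever o_n−o_1 = (0.3178,-3.4495,2.8284)
cross product → J_v[:, 1] = (-1.4142,-2.4495,-2.8284)
J_ω[:, 1] = z_1
entry J[1][1] = -2.4495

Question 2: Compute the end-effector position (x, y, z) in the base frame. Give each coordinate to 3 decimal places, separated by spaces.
1.818 -0.851 2.828

after link 1: o_1 = (1.5000, 2.5981, 0.0000)
after link 2: o_2 = (1.8178, -0.8514, 2.8284)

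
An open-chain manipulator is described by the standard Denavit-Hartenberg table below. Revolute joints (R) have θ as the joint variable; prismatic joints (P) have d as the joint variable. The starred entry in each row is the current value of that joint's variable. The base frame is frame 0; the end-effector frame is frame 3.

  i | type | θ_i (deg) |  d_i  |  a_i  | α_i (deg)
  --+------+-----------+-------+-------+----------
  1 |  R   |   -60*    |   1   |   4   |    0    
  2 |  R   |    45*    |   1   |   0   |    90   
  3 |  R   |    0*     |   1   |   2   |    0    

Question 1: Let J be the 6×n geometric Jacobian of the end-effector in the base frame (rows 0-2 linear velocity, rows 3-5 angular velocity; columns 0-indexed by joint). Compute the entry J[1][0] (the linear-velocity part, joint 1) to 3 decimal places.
3.673

axis z_0 = ẑ; lever o_n−o_0 = (3.6730,-4.9477,2.0000)
cross product → J_v[:, 0] = (4.9477,3.6730,-0.0000)
J_ω[:, 0] = z_0
entry J[1][0] = 3.6730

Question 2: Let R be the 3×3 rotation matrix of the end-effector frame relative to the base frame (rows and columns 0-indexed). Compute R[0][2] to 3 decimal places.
-0.259

End-effector z-axis (col 2 of R) = (-0.2588,-0.9659,0.0000)
R[0][2] = -0.2588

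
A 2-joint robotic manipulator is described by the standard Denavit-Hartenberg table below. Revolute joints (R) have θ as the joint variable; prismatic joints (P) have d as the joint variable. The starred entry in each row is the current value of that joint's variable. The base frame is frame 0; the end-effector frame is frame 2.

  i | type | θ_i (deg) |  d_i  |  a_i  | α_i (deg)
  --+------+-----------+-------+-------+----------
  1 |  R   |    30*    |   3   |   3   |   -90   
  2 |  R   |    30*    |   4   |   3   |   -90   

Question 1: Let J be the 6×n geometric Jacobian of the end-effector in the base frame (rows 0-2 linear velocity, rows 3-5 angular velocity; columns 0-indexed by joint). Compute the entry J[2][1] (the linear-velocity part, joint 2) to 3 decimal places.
-2.598

axis z_1 = (-0.5000,0.8660,0.0000); lever o_n−o_1 = (0.2500,4.7631,-1.5000)
cross product → J_v[:, 1] = (-1.2990,-0.7500,-2.5981)
J_ω[:, 1] = z_1
entry J[2][1] = -2.5981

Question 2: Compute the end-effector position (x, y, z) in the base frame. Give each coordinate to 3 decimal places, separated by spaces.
2.848 6.263 1.500

after link 1: o_1 = (2.5981, 1.5000, 3.0000)
after link 2: o_2 = (2.8481, 6.2631, 1.5000)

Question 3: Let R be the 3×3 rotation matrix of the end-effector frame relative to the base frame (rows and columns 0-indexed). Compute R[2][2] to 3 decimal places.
End-effector z-axis (col 2 of R) = (-0.4330,-0.2500,-0.8660)
R[2][2] = -0.8660

-0.866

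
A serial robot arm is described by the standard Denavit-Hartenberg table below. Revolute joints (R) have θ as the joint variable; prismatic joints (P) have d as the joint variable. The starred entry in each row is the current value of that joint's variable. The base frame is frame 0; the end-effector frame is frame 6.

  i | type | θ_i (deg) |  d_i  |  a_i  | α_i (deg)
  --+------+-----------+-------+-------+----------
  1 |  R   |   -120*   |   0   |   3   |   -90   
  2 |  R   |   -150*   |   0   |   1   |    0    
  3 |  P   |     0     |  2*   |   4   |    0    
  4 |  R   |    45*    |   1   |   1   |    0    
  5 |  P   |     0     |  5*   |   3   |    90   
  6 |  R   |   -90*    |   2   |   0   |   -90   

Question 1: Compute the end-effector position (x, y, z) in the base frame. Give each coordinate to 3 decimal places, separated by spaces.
9.077 -0.278 5.846

after link 1: o_1 = (-1.5000, -2.5981, 0.0000)
after link 2: o_2 = (-1.0670, -1.8481, 0.5000)
after link 3: o_3 = (2.3971, 0.1519, 2.5000)
after link 4: o_4 = (3.3925, -0.1239, 3.4659)
after link 5: o_5 = (8.1109, -1.9515, 6.3637)
after link 6: o_6 = (9.0768, -0.2785, 5.8461)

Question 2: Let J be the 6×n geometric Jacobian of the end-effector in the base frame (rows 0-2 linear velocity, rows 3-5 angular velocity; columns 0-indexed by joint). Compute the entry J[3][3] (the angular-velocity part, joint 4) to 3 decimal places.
axis z_3 = (0.8660,-0.5000,0.0000); lever o_n−o_3 = (6.6797,-0.4304,3.3461)
cross product → J_v[:, 3] = (-1.6730,-2.8978,2.9671)
J_ω[:, 3] = z_3
entry J[3][3] = 0.8660

0.866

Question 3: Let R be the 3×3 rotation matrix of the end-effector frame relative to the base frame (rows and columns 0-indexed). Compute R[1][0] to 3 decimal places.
End-effector x-axis (col 0 of R) = (-0.8660,0.5000,-0.0000)
R[1][0] = 0.5000

0.500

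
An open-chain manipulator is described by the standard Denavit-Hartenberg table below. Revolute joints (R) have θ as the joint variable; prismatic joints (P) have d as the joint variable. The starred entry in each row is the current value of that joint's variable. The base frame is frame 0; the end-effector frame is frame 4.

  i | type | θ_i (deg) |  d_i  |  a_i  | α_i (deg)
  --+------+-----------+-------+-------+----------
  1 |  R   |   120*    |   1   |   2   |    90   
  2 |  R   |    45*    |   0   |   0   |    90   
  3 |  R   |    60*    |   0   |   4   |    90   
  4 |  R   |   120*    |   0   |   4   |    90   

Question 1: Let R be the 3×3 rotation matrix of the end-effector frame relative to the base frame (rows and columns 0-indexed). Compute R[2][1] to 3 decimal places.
End-effector y-axis (col 1 of R) = (-0.7392,0.2803,0.6124)
R[2][1] = 0.6124

0.612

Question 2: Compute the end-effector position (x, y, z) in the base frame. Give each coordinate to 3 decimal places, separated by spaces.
-1.078 5.332 -0.742

after link 1: o_1 = (-1.0000, 1.7321, 1.0000)
after link 2: o_2 = (-1.0000, 1.7321, 1.0000)
after link 3: o_3 = (1.2929, 4.6888, 2.4142)
after link 4: o_4 = (-1.0783, 5.3318, -0.7424)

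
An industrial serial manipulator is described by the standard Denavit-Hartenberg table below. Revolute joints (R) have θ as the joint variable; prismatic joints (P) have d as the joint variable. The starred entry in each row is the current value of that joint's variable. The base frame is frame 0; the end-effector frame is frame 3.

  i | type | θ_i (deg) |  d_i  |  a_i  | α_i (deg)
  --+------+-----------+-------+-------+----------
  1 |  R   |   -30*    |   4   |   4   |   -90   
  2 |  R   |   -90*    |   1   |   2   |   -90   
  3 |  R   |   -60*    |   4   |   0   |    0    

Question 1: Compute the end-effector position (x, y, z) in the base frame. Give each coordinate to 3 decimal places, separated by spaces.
7.428 -3.134 6.000

after link 1: o_1 = (3.4641, -2.0000, 4.0000)
after link 2: o_2 = (3.9641, -1.1340, 6.0000)
after link 3: o_3 = (7.4282, -3.1340, 6.0000)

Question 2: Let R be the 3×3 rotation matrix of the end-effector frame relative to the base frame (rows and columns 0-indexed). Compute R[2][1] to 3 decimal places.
0.866

End-effector y-axis (col 1 of R) = (-0.2500,-0.4330,0.8660)
R[2][1] = 0.8660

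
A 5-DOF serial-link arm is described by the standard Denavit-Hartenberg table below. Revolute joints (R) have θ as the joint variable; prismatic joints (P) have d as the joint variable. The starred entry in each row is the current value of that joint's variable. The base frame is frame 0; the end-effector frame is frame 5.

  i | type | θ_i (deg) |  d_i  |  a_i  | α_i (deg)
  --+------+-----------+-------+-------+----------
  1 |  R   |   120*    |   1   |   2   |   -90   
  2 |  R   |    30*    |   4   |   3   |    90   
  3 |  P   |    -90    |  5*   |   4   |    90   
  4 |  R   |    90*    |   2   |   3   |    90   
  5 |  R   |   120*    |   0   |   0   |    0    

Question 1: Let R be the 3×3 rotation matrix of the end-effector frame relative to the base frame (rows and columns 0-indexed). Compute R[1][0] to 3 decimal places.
End-effector x-axis (col 0 of R) = (0.5000,-0.8660,0.0000)
R[1][0] = -0.8660

-0.866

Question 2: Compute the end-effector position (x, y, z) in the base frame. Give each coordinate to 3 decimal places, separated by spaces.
-3.433 5.946 7.428

after link 1: o_1 = (-1.0000, 1.7321, 1.0000)
after link 2: o_2 = (-5.7631, 1.9821, -0.5000)
after link 3: o_3 = (-3.5490, 6.1471, 3.8301)
after link 4: o_4 = (-3.4330, 5.9462, 7.4282)
after link 5: o_5 = (-3.4330, 5.9462, 7.4282)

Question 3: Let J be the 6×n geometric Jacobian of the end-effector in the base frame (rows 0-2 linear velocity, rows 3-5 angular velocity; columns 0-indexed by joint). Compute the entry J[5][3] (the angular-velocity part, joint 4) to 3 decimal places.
0.500

axis z_3 = (0.4330,-0.7500,0.5000); lever o_n−o_3 = (0.1160,-0.2010,3.5981)
cross product → J_v[:, 3] = (-2.5981,-1.5000,0.0000)
J_ω[:, 3] = z_3
entry J[5][3] = 0.5000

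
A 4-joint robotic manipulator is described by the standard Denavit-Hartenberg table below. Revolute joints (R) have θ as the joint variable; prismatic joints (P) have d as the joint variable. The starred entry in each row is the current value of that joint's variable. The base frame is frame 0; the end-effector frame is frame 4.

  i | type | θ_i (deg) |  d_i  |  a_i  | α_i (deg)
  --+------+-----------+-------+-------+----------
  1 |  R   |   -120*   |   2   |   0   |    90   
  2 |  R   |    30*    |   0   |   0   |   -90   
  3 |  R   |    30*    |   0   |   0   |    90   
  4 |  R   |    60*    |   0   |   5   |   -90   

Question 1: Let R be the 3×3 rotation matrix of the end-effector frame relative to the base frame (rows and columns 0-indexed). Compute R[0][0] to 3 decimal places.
End-effector x-axis (col 0 of R) = (0.2455,-0.0748,0.9665)
R[0][0] = 0.2455

0.246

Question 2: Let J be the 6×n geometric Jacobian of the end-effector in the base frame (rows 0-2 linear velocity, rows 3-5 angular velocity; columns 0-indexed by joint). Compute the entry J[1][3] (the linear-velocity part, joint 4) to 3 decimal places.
4.978

axis z_3 = (-0.9665,0.0580,0.2500); lever o_n−o_3 = (1.2276,-0.3738,4.8325)
cross product → J_v[:, 3] = (0.3738,4.9776,0.2901)
J_ω[:, 3] = z_3
entry J[1][3] = 4.9776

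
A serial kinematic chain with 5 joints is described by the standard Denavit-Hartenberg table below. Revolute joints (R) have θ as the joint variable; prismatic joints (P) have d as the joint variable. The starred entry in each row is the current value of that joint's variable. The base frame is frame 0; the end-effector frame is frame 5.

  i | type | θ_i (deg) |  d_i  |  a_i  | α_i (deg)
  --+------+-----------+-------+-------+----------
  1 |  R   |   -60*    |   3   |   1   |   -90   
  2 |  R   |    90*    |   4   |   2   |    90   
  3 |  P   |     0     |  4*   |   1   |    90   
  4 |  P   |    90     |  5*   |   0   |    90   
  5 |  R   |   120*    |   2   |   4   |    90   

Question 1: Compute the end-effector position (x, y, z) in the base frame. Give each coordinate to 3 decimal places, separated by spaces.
after link 1: o_1 = (0.5000, -0.8660, 3.0000)
after link 2: o_2 = (3.9641, 1.1340, 1.0000)
after link 3: o_3 = (5.9641, -2.3301, 0.0000)
after link 4: o_4 = (1.6340, -4.8301, 0.0000)
after link 5: o_5 = (-2.3660, -4.8301, -2.0000)

-2.366 -4.830 -2.000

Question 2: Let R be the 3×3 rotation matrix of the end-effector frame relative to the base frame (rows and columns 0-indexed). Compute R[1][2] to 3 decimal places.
-1.000

End-effector z-axis (col 2 of R) = (0.0000,-1.0000,-0.0000)
R[1][2] = -1.0000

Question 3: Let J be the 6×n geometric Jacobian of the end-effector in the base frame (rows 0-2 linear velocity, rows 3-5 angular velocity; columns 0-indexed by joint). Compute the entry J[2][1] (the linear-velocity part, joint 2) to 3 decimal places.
axis z_1 = (0.8660,0.5000,0.0000); lever o_n−o_1 = (-2.8660,-3.9641,-5.0000)
cross product → J_v[:, 1] = (-2.5000,4.3301,-2.0000)
J_ω[:, 1] = z_1
entry J[2][1] = -2.0000

-2.000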